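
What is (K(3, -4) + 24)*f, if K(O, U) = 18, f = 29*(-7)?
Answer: -8526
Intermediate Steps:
f = -203
(K(3, -4) + 24)*f = (18 + 24)*(-203) = 42*(-203) = -8526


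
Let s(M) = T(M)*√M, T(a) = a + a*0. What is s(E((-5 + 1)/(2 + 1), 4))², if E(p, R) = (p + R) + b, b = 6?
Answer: 17576/27 ≈ 650.96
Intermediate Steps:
T(a) = a (T(a) = a + 0 = a)
E(p, R) = 6 + R + p (E(p, R) = (p + R) + 6 = (R + p) + 6 = 6 + R + p)
s(M) = M^(3/2) (s(M) = M*√M = M^(3/2))
s(E((-5 + 1)/(2 + 1), 4))² = ((6 + 4 + (-5 + 1)/(2 + 1))^(3/2))² = ((6 + 4 - 4/3)^(3/2))² = ((26/3)^(3/2))² = (26*√78/9)² = 17576/27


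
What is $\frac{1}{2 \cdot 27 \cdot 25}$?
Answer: $\frac{1}{1350} \approx 0.00074074$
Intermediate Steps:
$\frac{1}{2 \cdot 27 \cdot 25} = \frac{1}{54 \cdot 25} = \frac{1}{1350}$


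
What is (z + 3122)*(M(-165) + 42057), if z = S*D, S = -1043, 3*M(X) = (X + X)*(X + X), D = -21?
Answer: 1960883925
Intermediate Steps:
M(X) = 4*X**2/3 (M(X) = ((X + X)*(X + X))/3 = ((2*X)*(2*X))/3 = (4*X**2)/3 = 4*X**2/3)
z = 21903 (z = -1043*(-21) = 21903)
(z + 3122)*(M(-165) + 42057) = (21903 + 3122)*((4/3)*(-165)**2 + 42057) = 25025*((4/3)*27225 + 42057) = 25025*(36300 + 42057) = 25025*78357 = 1960883925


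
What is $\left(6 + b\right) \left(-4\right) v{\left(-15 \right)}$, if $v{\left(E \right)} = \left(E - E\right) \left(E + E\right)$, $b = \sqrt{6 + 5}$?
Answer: $0$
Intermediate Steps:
$b = \sqrt{11} \approx 3.3166$
$v{\left(E \right)} = 0$ ($v{\left(E \right)} = 0 \cdot 2 E = 0$)
$\left(6 + b\right) \left(-4\right) v{\left(-15 \right)} = \left(6 + \sqrt{11}\right) \left(-4\right) 0 = \left(-24 - 4 \sqrt{11}\right) 0 = 0$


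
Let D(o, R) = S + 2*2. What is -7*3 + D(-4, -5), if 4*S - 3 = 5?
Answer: -15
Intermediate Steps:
S = 2 (S = ¾ + (¼)*5 = ¾ + 5/4 = 2)
D(o, R) = 6 (D(o, R) = 2 + 2*2 = 2 + 4 = 6)
-7*3 + D(-4, -5) = -7*3 + 6 = -21 + 6 = -15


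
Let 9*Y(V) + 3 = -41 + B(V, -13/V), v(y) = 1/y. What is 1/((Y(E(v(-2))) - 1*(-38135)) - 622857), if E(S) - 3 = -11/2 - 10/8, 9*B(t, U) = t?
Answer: -108/63150509 ≈ -1.7102e-6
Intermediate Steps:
B(t, U) = t/9
E(S) = -15/4 (E(S) = 3 + (-11/2 - 10/8) = 3 + (-11*½ - 10*⅛) = 3 + (-11/2 - 5/4) = 3 - 27/4 = -15/4)
Y(V) = -44/9 + V/81 (Y(V) = -⅓ + (-41 + V/9)/9 = -⅓ + (-41/9 + V/81) = -44/9 + V/81)
1/((Y(E(v(-2))) - 1*(-38135)) - 622857) = 1/(((-44/9 + (1/81)*(-15/4)) - 1*(-38135)) - 622857) = 1/(((-44/9 - 5/108) + 38135) - 622857) = 1/((-533/108 + 38135) - 622857) = 1/(4118047/108 - 622857) = 1/(-63150509/108) = -108/63150509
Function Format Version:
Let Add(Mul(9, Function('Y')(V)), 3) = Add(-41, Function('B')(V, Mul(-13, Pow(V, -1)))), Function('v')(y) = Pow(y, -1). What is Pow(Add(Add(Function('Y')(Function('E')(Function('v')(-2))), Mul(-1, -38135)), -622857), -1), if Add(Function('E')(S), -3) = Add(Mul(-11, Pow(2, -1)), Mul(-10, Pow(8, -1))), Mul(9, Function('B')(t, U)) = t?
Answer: Rational(-108, 63150509) ≈ -1.7102e-6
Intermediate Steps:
Function('B')(t, U) = Mul(Rational(1, 9), t)
Function('E')(S) = Rational(-15, 4) (Function('E')(S) = Add(3, Add(Mul(-11, Pow(2, -1)), Mul(-10, Pow(8, -1)))) = Add(3, Add(Mul(-11, Rational(1, 2)), Mul(-10, Rational(1, 8)))) = Add(3, Add(Rational(-11, 2), Rational(-5, 4))) = Add(3, Rational(-27, 4)) = Rational(-15, 4))
Function('Y')(V) = Add(Rational(-44, 9), Mul(Rational(1, 81), V)) (Function('Y')(V) = Add(Rational(-1, 3), Mul(Rational(1, 9), Add(-41, Mul(Rational(1, 9), V)))) = Add(Rational(-1, 3), Add(Rational(-41, 9), Mul(Rational(1, 81), V))) = Add(Rational(-44, 9), Mul(Rational(1, 81), V)))
Pow(Add(Add(Function('Y')(Function('E')(Function('v')(-2))), Mul(-1, -38135)), -622857), -1) = Pow(Add(Add(Add(Rational(-44, 9), Mul(Rational(1, 81), Rational(-15, 4))), Mul(-1, -38135)), -622857), -1) = Pow(Add(Add(Add(Rational(-44, 9), Rational(-5, 108)), 38135), -622857), -1) = Pow(Add(Add(Rational(-533, 108), 38135), -622857), -1) = Pow(Add(Rational(4118047, 108), -622857), -1) = Pow(Rational(-63150509, 108), -1) = Rational(-108, 63150509)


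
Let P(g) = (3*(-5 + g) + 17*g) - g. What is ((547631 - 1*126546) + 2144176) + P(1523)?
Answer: 2594183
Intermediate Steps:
P(g) = -15 + 19*g (P(g) = ((-15 + 3*g) + 17*g) - g = (-15 + 20*g) - g = -15 + 19*g)
((547631 - 1*126546) + 2144176) + P(1523) = ((547631 - 1*126546) + 2144176) + (-15 + 19*1523) = ((547631 - 126546) + 2144176) + (-15 + 28937) = (421085 + 2144176) + 28922 = 2565261 + 28922 = 2594183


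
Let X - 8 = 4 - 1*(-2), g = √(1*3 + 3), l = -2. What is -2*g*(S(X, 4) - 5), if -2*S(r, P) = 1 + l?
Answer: 9*√6 ≈ 22.045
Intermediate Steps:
g = √6 (g = √(3 + 3) = √6 ≈ 2.4495)
X = 14 (X = 8 + (4 - 1*(-2)) = 8 + (4 + 2) = 8 + 6 = 14)
S(r, P) = ½ (S(r, P) = -(1 - 2)/2 = -½*(-1) = ½)
-2*g*(S(X, 4) - 5) = -2*√6*(½ - 5) = -2*√6*(-9)/2 = -(-9)*√6 = 9*√6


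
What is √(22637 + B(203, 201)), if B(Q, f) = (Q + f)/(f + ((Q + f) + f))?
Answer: 3*√408503771/403 ≈ 150.46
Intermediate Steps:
B(Q, f) = (Q + f)/(Q + 3*f) (B(Q, f) = (Q + f)/(f + (Q + 2*f)) = (Q + f)/(Q + 3*f))
√(22637 + B(203, 201)) = √(22637 + (203 + 201)/(203 + 3*201)) = √(22637 + 404/(203 + 603)) = √(22637 + 404/806) = √(22637 + (1/806)*404) = √(22637 + 202/403) = √(9122913/403) = 3*√408503771/403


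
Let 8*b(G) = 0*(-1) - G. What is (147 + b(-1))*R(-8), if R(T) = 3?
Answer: 3531/8 ≈ 441.38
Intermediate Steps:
b(G) = -G/8 (b(G) = (0*(-1) - G)/8 = (0 - G)/8 = (-G)/8 = -G/8)
(147 + b(-1))*R(-8) = (147 - 1/8*(-1))*3 = (147 + 1/8)*3 = (1177/8)*3 = 3531/8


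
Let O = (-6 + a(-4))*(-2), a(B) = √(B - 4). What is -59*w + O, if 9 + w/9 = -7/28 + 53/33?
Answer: 179121/44 - 4*I*√2 ≈ 4070.9 - 5.6569*I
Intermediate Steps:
a(B) = √(-4 + B)
w = -3027/44 (w = -81 + 9*(-7/28 + 53/33) = -81 + 9*(-7*1/28 + 53*(1/33)) = -81 + 9*(-¼ + 53/33) = -81 + 9*(179/132) = -81 + 537/44 = -3027/44 ≈ -68.795)
O = 12 - 4*I*√2 (O = (-6 + √(-4 - 4))*(-2) = (-6 + √(-8))*(-2) = (-6 + 2*I*√2)*(-2) = 12 - 4*I*√2 ≈ 12.0 - 5.6569*I)
-59*w + O = -59*(-3027/44) + (12 - 4*I*√2) = 178593/44 + (12 - 4*I*√2) = 179121/44 - 4*I*√2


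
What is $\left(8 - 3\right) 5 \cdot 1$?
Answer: $25$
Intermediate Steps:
$\left(8 - 3\right) 5 \cdot 1 = 5 \cdot 5 = 25$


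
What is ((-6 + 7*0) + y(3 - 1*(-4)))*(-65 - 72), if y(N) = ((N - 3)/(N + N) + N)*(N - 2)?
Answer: -29181/7 ≈ -4168.7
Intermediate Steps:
y(N) = (-2 + N)*(N + (-3 + N)/(2*N)) (y(N) = ((-3 + N)/((2*N)) + N)*(-2 + N) = ((-3 + N)*(1/(2*N)) + N)*(-2 + N) = ((-3 + N)/(2*N) + N)*(-2 + N) = (N + (-3 + N)/(2*N))*(-2 + N) = (-2 + N)*(N + (-3 + N)/(2*N)))
((-6 + 7*0) + y(3 - 1*(-4)))*(-65 - 72) = ((-6 + 7*0) + (-5/2 + (3 - 1*(-4))**2 + 3/(3 - 1*(-4)) - 3*(3 - 1*(-4))/2))*(-65 - 72) = ((-6 + 0) + (-5/2 + (3 + 4)**2 + 3/(3 + 4) - 3*(3 + 4)/2))*(-137) = (-6 + (-5/2 + 7**2 + 3/7 - 3/2*7))*(-137) = (-6 + (-5/2 + 49 + 3*(1/7) - 21/2))*(-137) = (-6 + (-5/2 + 49 + 3/7 - 21/2))*(-137) = (-6 + 255/7)*(-137) = (213/7)*(-137) = -29181/7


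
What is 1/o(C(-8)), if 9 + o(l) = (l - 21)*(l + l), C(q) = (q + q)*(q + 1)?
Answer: 1/20375 ≈ 4.9080e-5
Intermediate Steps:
C(q) = 2*q*(1 + q) (C(q) = (2*q)*(1 + q) = 2*q*(1 + q))
o(l) = -9 + 2*l*(-21 + l) (o(l) = -9 + (l - 21)*(l + l) = -9 + (-21 + l)*(2*l) = -9 + 2*l*(-21 + l))
1/o(C(-8)) = 1/(-9 - 84*(-8)*(1 - 8) + 2*(2*(-8)*(1 - 8))**2) = 1/(-9 - 84*(-8)*(-7) + 2*(2*(-8)*(-7))**2) = 1/(-9 - 42*112 + 2*112**2) = 1/(-9 - 4704 + 2*12544) = 1/(-9 - 4704 + 25088) = 1/20375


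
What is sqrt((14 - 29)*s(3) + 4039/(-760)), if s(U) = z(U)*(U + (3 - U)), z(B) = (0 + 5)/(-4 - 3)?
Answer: sqrt(189826910)/2660 ≈ 5.1796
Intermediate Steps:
z(B) = -5/7 (z(B) = 5/(-7) = 5*(-1/7) = -5/7)
s(U) = -15/7 (s(U) = -5*(U + (3 - U))/7 = -5/7*3 = -15/7)
sqrt((14 - 29)*s(3) + 4039/(-760)) = sqrt((14 - 29)*(-15/7) + 4039/(-760)) = sqrt(-15*(-15/7) + 4039*(-1/760)) = sqrt(225/7 - 4039/760) = sqrt(142727/5320) = sqrt(189826910)/2660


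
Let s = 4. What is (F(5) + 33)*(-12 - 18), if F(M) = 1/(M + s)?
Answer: -2980/3 ≈ -993.33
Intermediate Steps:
F(M) = 1/(4 + M) (F(M) = 1/(M + 4) = 1/(4 + M))
(F(5) + 33)*(-12 - 18) = (1/(4 + 5) + 33)*(-12 - 18) = (1/9 + 33)*(-30) = (⅑ + 33)*(-30) = (298/9)*(-30) = -2980/3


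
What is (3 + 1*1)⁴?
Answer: 256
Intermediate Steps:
(3 + 1*1)⁴ = (3 + 1)⁴ = 4⁴ = 256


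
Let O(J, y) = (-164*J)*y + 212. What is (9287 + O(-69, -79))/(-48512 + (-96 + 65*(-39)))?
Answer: 884465/51143 ≈ 17.294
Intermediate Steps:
O(J, y) = 212 - 164*J*y (O(J, y) = -164*J*y + 212 = 212 - 164*J*y)
(9287 + O(-69, -79))/(-48512 + (-96 + 65*(-39))) = (9287 + (212 - 164*(-69)*(-79)))/(-48512 + (-96 + 65*(-39))) = (9287 + (212 - 893964))/(-48512 + (-96 - 2535)) = (9287 - 893752)/(-48512 - 2631) = -884465/(-51143) = -884465*(-1/51143) = 884465/51143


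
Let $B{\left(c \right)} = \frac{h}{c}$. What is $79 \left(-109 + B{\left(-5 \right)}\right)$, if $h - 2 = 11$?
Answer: $- \frac{44082}{5} \approx -8816.4$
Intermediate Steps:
$h = 13$ ($h = 2 + 11 = 13$)
$B{\left(c \right)} = \frac{13}{c}$
$79 \left(-109 + B{\left(-5 \right)}\right) = 79 \left(-109 + \frac{13}{-5}\right) = 79 \left(-109 + 13 \left(- \frac{1}{5}\right)\right) = 79 \left(-109 - \frac{13}{5}\right) = 79 \left(- \frac{558}{5}\right) = - \frac{44082}{5}$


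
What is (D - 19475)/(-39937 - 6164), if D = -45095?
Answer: 5870/4191 ≈ 1.4006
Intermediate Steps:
(D - 19475)/(-39937 - 6164) = (-45095 - 19475)/(-39937 - 6164) = -64570/(-46101) = -64570*(-1/46101) = 5870/4191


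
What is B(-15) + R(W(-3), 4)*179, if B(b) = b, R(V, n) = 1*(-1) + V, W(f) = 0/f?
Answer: -194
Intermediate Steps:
W(f) = 0
R(V, n) = -1 + V
B(-15) + R(W(-3), 4)*179 = -15 + (-1 + 0)*179 = -15 - 1*179 = -15 - 179 = -194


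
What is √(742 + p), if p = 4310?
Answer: 2*√1263 ≈ 71.077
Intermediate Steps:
√(742 + p) = √(742 + 4310) = √5052 = 2*√1263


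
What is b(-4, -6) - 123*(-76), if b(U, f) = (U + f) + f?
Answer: 9332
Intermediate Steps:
b(U, f) = U + 2*f
b(-4, -6) - 123*(-76) = (-4 + 2*(-6)) - 123*(-76) = (-4 - 12) + 9348 = -16 + 9348 = 9332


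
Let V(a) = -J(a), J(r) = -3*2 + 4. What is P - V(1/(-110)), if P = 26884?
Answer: 26882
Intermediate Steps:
J(r) = -2 (J(r) = -6 + 4 = -2)
V(a) = 2 (V(a) = -1*(-2) = 2)
P - V(1/(-110)) = 26884 - 1*2 = 26884 - 2 = 26882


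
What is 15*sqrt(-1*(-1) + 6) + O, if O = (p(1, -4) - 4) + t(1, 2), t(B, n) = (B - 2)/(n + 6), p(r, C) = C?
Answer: -65/8 + 15*sqrt(7) ≈ 31.561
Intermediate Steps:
t(B, n) = (-2 + B)/(6 + n)
O = -65/8 (O = (-4 - 4) + (-2 + 1)/(6 + 2) = -8 - 1/8 = -65/8 ≈ -8.1250)
15*sqrt(-1*(-1) + 6) + O = 15*sqrt(-1*(-1) + 6) - 65/8 = 15*sqrt(1 + 6) - 65/8 = 15*sqrt(7) - 65/8 = -65/8 + 15*sqrt(7)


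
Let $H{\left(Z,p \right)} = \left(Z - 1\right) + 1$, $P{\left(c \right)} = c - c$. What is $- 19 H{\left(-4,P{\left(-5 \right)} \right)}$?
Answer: $76$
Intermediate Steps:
$P{\left(c \right)} = 0$
$H{\left(Z,p \right)} = Z$ ($H{\left(Z,p \right)} = \left(-1 + Z\right) + 1 = Z$)
$- 19 H{\left(-4,P{\left(-5 \right)} \right)} = \left(-19\right) \left(-4\right) = 76$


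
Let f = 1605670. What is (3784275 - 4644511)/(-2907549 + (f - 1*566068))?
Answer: 860236/1867947 ≈ 0.46053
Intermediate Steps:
(3784275 - 4644511)/(-2907549 + (f - 1*566068)) = (3784275 - 4644511)/(-2907549 + (1605670 - 1*566068)) = -860236/(-2907549 + (1605670 - 566068)) = -860236/(-2907549 + 1039602) = -860236/(-1867947) = -860236*(-1/1867947) = 860236/1867947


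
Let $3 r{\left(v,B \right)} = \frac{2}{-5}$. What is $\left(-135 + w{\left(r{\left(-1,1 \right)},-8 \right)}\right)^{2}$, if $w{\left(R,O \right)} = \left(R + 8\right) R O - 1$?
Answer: $\frac{824378944}{50625} \approx 16284.0$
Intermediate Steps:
$r{\left(v,B \right)} = - \frac{2}{15}$ ($r{\left(v,B \right)} = \frac{2 \frac{1}{-5}}{3} = \frac{2 \left(- \frac{1}{5}\right)}{3} = \frac{1}{3} \left(- \frac{2}{5}\right) = - \frac{2}{15}$)
$w{\left(R,O \right)} = -1 + O R \left(8 + R\right)$ ($w{\left(R,O \right)} = \left(8 + R\right) R O - 1 = R \left(8 + R\right) O - 1 = O R \left(8 + R\right) - 1 = -1 + O R \left(8 + R\right)$)
$\left(-135 + w{\left(r{\left(-1,1 \right)},-8 \right)}\right)^{2} = \left(-135 - \left(1 - \frac{128}{15} + \frac{32}{225}\right)\right)^{2} = \left(-135 - - \frac{1663}{225}\right)^{2} = \left(-135 + \frac{1663}{225}\right)^{2} = \left(- \frac{28712}{225}\right)^{2} = \frac{824378944}{50625}$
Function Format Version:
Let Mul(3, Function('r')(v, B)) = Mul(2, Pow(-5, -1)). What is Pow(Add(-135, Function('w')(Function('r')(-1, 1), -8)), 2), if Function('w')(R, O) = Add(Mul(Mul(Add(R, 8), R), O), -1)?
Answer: Rational(824378944, 50625) ≈ 16284.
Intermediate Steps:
Function('r')(v, B) = Rational(-2, 15) (Function('r')(v, B) = Mul(Rational(1, 3), Mul(2, Pow(-5, -1))) = Mul(Rational(1, 3), Mul(2, Rational(-1, 5))) = Mul(Rational(1, 3), Rational(-2, 5)) = Rational(-2, 15))
Function('w')(R, O) = Add(-1, Mul(O, R, Add(8, R))) (Function('w')(R, O) = Add(Mul(Mul(Add(8, R), R), O), -1) = Add(Mul(Mul(R, Add(8, R)), O), -1) = Add(Mul(O, R, Add(8, R)), -1) = Add(-1, Mul(O, R, Add(8, R))))
Pow(Add(-135, Function('w')(Function('r')(-1, 1), -8)), 2) = Pow(Add(-135, Add(-1, Mul(-8, Pow(Rational(-2, 15), 2)), Mul(8, -8, Rational(-2, 15)))), 2) = Pow(Add(-135, Add(-1, Mul(-8, Rational(4, 225)), Rational(128, 15))), 2) = Pow(Add(-135, Add(-1, Rational(-32, 225), Rational(128, 15))), 2) = Pow(Add(-135, Rational(1663, 225)), 2) = Pow(Rational(-28712, 225), 2) = Rational(824378944, 50625)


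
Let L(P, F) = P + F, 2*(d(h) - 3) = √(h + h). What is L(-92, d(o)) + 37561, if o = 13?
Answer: 37472 + √26/2 ≈ 37475.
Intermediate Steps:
d(h) = 3 + √2*√h/2 (d(h) = 3 + √(h + h)/2 = 3 + √(2*h)/2 = 3 + (√2*√h)/2 = 3 + √2*√h/2)
L(P, F) = F + P
L(-92, d(o)) + 37561 = ((3 + √2*√13/2) - 92) + 37561 = ((3 + √26/2) - 92) + 37561 = (-89 + √26/2) + 37561 = 37472 + √26/2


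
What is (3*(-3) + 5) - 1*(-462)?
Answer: 458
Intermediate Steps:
(3*(-3) + 5) - 1*(-462) = (-9 + 5) + 462 = -4 + 462 = 458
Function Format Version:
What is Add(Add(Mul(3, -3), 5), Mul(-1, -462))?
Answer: 458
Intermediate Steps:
Add(Add(Mul(3, -3), 5), Mul(-1, -462)) = Add(Add(-9, 5), 462) = Add(-4, 462) = 458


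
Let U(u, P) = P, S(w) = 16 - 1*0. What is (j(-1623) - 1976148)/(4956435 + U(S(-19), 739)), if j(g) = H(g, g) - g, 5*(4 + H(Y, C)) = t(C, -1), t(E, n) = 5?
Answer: -987264/2478587 ≈ -0.39832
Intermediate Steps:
H(Y, C) = -3 (H(Y, C) = -4 + (⅕)*5 = -4 + 1 = -3)
j(g) = -3 - g
S(w) = 16 (S(w) = 16 + 0 = 16)
(j(-1623) - 1976148)/(4956435 + U(S(-19), 739)) = ((-3 - 1*(-1623)) - 1976148)/(4956435 + 739) = ((-3 + 1623) - 1976148)/4957174 = (1620 - 1976148)*(1/4957174) = -1974528*1/4957174 = -987264/2478587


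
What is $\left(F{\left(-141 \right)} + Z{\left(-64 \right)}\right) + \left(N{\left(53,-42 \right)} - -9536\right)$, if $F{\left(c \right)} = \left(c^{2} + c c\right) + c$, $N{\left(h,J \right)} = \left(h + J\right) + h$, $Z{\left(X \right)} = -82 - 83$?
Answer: $49056$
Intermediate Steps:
$Z{\left(X \right)} = -165$
$N{\left(h,J \right)} = J + 2 h$ ($N{\left(h,J \right)} = \left(J + h\right) + h = J + 2 h$)
$F{\left(c \right)} = c + 2 c^{2}$ ($F{\left(c \right)} = \left(c^{2} + c^{2}\right) + c = 2 c^{2} + c = c + 2 c^{2}$)
$\left(F{\left(-141 \right)} + Z{\left(-64 \right)}\right) + \left(N{\left(53,-42 \right)} - -9536\right) = \left(- 141 \left(1 + 2 \left(-141\right)\right) - 165\right) + \left(\left(-42 + 2 \cdot 53\right) - -9536\right) = \left(- 141 \left(1 - 282\right) - 165\right) + \left(\left(-42 + 106\right) + 9536\right) = \left(\left(-141\right) \left(-281\right) - 165\right) + \left(64 + 9536\right) = \left(39621 - 165\right) + 9600 = 39456 + 9600 = 49056$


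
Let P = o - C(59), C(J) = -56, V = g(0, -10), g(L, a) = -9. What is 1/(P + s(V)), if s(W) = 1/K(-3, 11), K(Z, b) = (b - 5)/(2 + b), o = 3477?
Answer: 6/21211 ≈ 0.00028287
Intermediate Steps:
V = -9
K(Z, b) = (-5 + b)/(2 + b)
s(W) = 13/6 (s(W) = 1/((-5 + 11)/(2 + 11)) = 1/(6/13) = 13/6)
P = 3533 (P = 3477 - 1*(-56) = 3477 + 56 = 3533)
1/(P + s(V)) = 1/(3533 + 13/6) = 1/(21211/6) = 6/21211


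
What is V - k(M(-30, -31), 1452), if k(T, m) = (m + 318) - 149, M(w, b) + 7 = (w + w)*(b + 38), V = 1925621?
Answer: 1924000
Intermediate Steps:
M(w, b) = -7 + 2*w*(38 + b) (M(w, b) = -7 + (w + w)*(b + 38) = -7 + (2*w)*(38 + b) = -7 + 2*w*(38 + b))
k(T, m) = 169 + m (k(T, m) = (318 + m) - 149 = 169 + m)
V - k(M(-30, -31), 1452) = 1925621 - (169 + 1452) = 1925621 - 1*1621 = 1925621 - 1621 = 1924000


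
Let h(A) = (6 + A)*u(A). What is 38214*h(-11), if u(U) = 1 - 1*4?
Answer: 573210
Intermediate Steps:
u(U) = -3 (u(U) = 1 - 4 = -3)
h(A) = -18 - 3*A (h(A) = (6 + A)*(-3) = -18 - 3*A)
38214*h(-11) = 38214*(-18 - 3*(-11)) = 38214*(-18 + 33) = 38214*15 = 573210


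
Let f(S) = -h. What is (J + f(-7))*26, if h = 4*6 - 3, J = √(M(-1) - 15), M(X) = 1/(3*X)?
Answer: -546 + 26*I*√138/3 ≈ -546.0 + 101.81*I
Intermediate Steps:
M(X) = 1/(3*X)
J = I*√138/3 (J = √((⅓)/(-1) - 15) = √((⅓)*(-1) - 15) = √(-⅓ - 15) = √(-46/3) = I*√138/3 ≈ 3.9158*I)
h = 21 (h = 24 - 3 = 21)
f(S) = -21 (f(S) = -1*21 = -21)
(J + f(-7))*26 = (I*√138/3 - 21)*26 = (-21 + I*√138/3)*26 = -546 + 26*I*√138/3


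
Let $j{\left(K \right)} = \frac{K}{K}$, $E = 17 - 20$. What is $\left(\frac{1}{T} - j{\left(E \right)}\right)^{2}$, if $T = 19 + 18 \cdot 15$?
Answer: $\frac{82944}{83521} \approx 0.99309$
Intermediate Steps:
$E = -3$ ($E = 17 - 20 = -3$)
$j{\left(K \right)} = 1$
$T = 289$ ($T = 19 + 270 = 289$)
$\left(\frac{1}{T} - j{\left(E \right)}\right)^{2} = \left(\frac{1}{289} - 1\right)^{2} = \left(- \frac{288}{289}\right)^{2} = \frac{82944}{83521}$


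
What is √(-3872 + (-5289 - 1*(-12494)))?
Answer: √3333 ≈ 57.732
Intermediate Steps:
√(-3872 + (-5289 - 1*(-12494))) = √(-3872 + (-5289 + 12494)) = √(-3872 + 7205) = √3333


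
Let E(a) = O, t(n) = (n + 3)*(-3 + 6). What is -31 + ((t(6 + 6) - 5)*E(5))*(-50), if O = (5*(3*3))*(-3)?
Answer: 269969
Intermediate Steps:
t(n) = 9 + 3*n (t(n) = (3 + n)*3 = 9 + 3*n)
O = -135 (O = (5*9)*(-3) = 45*(-3) = -135)
E(a) = -135
-31 + ((t(6 + 6) - 5)*E(5))*(-50) = -31 + (((9 + 3*(6 + 6)) - 5)*(-135))*(-50) = -31 + (((9 + 3*12) - 5)*(-135))*(-50) = -31 + (((9 + 36) - 5)*(-135))*(-50) = -31 + ((45 - 5)*(-135))*(-50) = -31 + (40*(-135))*(-50) = -31 - 5400*(-50) = -31 + 270000 = 269969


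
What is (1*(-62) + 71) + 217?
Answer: 226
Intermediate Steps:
(1*(-62) + 71) + 217 = (-62 + 71) + 217 = 9 + 217 = 226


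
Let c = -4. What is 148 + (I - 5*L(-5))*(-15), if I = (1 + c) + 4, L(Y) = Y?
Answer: -242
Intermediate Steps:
I = 1 (I = (1 - 4) + 4 = -3 + 4 = 1)
148 + (I - 5*L(-5))*(-15) = 148 + (1 - 5*(-5))*(-15) = 148 + (1 + 25)*(-15) = 148 + 26*(-15) = 148 - 390 = -242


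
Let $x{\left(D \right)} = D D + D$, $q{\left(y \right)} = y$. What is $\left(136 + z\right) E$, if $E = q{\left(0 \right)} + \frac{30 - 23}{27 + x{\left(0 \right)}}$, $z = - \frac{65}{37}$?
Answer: $\frac{34769}{999} \approx 34.804$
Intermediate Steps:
$x{\left(D \right)} = D + D^{2}$ ($x{\left(D \right)} = D^{2} + D = D + D^{2}$)
$z = - \frac{65}{37}$ ($z = \left(-65\right) \frac{1}{37} = - \frac{65}{37} \approx -1.7568$)
$E = \frac{7}{27}$ ($E = 0 + \frac{30 - 23}{27 + 0 \left(1 + 0\right)} = 0 + \frac{7}{27 + 0 \cdot 1} = 0 + \frac{7}{27 + 0} = 0 + \frac{7}{27} = \frac{7}{27} \approx 0.25926$)
$\left(136 + z\right) E = \left(136 - \frac{65}{37}\right) \frac{7}{27} = \frac{4967}{37} \cdot \frac{7}{27} = \frac{34769}{999}$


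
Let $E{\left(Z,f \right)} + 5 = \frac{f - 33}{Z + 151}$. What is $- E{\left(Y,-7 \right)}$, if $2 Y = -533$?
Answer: $\frac{1075}{231} \approx 4.6537$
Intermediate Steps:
$Y = - \frac{533}{2}$ ($Y = \frac{1}{2} \left(-533\right) = - \frac{533}{2} \approx -266.5$)
$E{\left(Z,f \right)} = -5 + \frac{-33 + f}{151 + Z}$ ($E{\left(Z,f \right)} = -5 + \frac{f - 33}{Z + 151} = -5 + \frac{-33 + f}{151 + Z}$)
$- E{\left(Y,-7 \right)} = - \frac{-788 - 7 - - \frac{2665}{2}}{151 - \frac{533}{2}} = - \frac{-788 - 7 + \frac{2665}{2}}{- \frac{231}{2}} = - \frac{\left(-2\right) 1075}{231 \cdot 2} = \left(-1\right) \left(- \frac{1075}{231}\right) = \frac{1075}{231}$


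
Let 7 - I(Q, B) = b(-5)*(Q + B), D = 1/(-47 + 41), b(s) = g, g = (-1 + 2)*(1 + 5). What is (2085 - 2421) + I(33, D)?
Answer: -526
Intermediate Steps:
g = 6 (g = 1*6 = 6)
b(s) = 6
D = -⅙ (D = 1/(-6) = -⅙ ≈ -0.16667)
I(Q, B) = 7 - 6*B - 6*Q (I(Q, B) = 7 - 6*(Q + B) = 7 - 6*(B + Q) = 7 - (6*B + 6*Q) = 7 + (-6*B - 6*Q) = 7 - 6*B - 6*Q)
(2085 - 2421) + I(33, D) = (2085 - 2421) + (7 - 6*(-⅙) - 6*33) = -336 + (7 + 1 - 198) = -336 - 190 = -526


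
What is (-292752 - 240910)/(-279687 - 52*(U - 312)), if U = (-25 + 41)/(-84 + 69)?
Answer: 8004930/3951113 ≈ 2.0260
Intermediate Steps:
U = -16/15 (U = 16/(-15) = 16*(-1/15) = -16/15 ≈ -1.0667)
(-292752 - 240910)/(-279687 - 52*(U - 312)) = (-292752 - 240910)/(-279687 - 52*(-16/15 - 312)) = -533662/(-279687 - 52*(-4696/15)) = -533662/(-279687 + 244192/15) = -533662/(-3951113/15) = -533662*(-15/3951113) = 8004930/3951113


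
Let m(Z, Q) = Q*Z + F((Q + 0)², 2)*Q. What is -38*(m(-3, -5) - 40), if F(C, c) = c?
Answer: 1330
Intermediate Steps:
m(Z, Q) = 2*Q + Q*Z (m(Z, Q) = Q*Z + 2*Q = 2*Q + Q*Z)
-38*(m(-3, -5) - 40) = -38*(-5*(2 - 3) - 40) = -38*(-5*(-1) - 40) = -38*(5 - 40) = -38*(-35) = 1330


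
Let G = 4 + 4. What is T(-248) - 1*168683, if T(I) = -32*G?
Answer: -168939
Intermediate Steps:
G = 8
T(I) = -256 (T(I) = -32*8 = -256)
T(-248) - 1*168683 = -256 - 1*168683 = -256 - 168683 = -168939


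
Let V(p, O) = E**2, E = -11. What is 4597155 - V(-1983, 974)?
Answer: 4597034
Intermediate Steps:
V(p, O) = 121 (V(p, O) = (-11)**2 = 121)
4597155 - V(-1983, 974) = 4597155 - 1*121 = 4597155 - 121 = 4597034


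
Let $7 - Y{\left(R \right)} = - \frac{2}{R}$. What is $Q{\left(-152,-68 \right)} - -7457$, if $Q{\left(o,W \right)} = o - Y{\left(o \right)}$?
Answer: $\frac{554649}{76} \approx 7298.0$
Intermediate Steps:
$Y{\left(R \right)} = 7 + \frac{2}{R}$ ($Y{\left(R \right)} = 7 - - \frac{2}{R} = 7 + \frac{2}{R}$)
$Q{\left(o,W \right)} = -7 + o - \frac{2}{o}$ ($Q{\left(o,W \right)} = o - \left(7 + \frac{2}{o}\right) = -7 + o - \frac{2}{o}$)
$Q{\left(-152,-68 \right)} - -7457 = \left(-7 - 152 - \frac{2}{-152}\right) - -7457 = \left(-7 - 152 - - \frac{1}{76}\right) + 7457 = \left(-7 - 152 + \frac{1}{76}\right) + 7457 = - \frac{12083}{76} + 7457 = \frac{554649}{76}$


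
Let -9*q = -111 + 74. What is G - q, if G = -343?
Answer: -3124/9 ≈ -347.11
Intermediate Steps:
q = 37/9 (q = -(-111 + 74)/9 = -⅑*(-37) = 37/9 ≈ 4.1111)
G - q = -343 - 1*37/9 = -343 - 37/9 = -3124/9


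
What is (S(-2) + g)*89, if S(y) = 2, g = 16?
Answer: 1602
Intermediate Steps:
(S(-2) + g)*89 = (2 + 16)*89 = 18*89 = 1602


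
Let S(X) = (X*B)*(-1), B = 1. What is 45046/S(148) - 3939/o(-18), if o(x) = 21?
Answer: -254823/518 ≈ -491.94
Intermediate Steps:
S(X) = -X (S(X) = (X*1)*(-1) = X*(-1) = -X)
45046/S(148) - 3939/o(-18) = 45046/((-1*148)) - 3939/21 = 45046/(-148) - 3939*1/21 = 45046*(-1/148) - 1313/7 = -22523/74 - 1313/7 = -254823/518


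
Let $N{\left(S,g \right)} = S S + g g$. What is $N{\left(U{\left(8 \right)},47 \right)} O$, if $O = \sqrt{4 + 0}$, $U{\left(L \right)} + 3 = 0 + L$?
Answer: $4468$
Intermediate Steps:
$U{\left(L \right)} = -3 + L$ ($U{\left(L \right)} = -3 + \left(0 + L\right) = -3 + L$)
$N{\left(S,g \right)} = S^{2} + g^{2}$
$O = 2$ ($O = \sqrt{4} = 2$)
$N{\left(U{\left(8 \right)},47 \right)} O = \left(\left(-3 + 8\right)^{2} + 47^{2}\right) 2 = \left(5^{2} + 2209\right) 2 = \left(25 + 2209\right) 2 = 2234 \cdot 2 = 4468$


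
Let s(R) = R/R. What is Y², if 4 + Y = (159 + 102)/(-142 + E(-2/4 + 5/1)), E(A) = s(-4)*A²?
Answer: 8952064/237169 ≈ 37.745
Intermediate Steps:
s(R) = 1
E(A) = A² (E(A) = 1*A² = A²)
Y = -2992/487 (Y = -4 + (159 + 102)/(-142 + (-2/4 + 5/1)²) = -4 + 261/(-142 + (-2*¼ + 5*1)²) = -4 + 261/(-142 + (-½ + 5)²) = -4 + 261/(-142 + (9/2)²) = -4 + 261/(-142 + 81/4) = -4 + 261/(-487/4) = -4 + 261*(-4/487) = -4 - 1044/487 = -2992/487 ≈ -6.1437)
Y² = (-2992/487)² = 8952064/237169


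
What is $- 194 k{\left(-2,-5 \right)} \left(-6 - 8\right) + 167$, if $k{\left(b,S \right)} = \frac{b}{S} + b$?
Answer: $- \frac{20893}{5} \approx -4178.6$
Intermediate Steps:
$k{\left(b,S \right)} = b + \frac{b}{S}$ ($k{\left(b,S \right)} = \frac{b}{S} + b = b + \frac{b}{S}$)
$- 194 k{\left(-2,-5 \right)} \left(-6 - 8\right) + 167 = - 194 \left(-2 - \frac{2}{-5}\right) \left(-6 - 8\right) + 167 = - 194 \left(-2 - - \frac{2}{5}\right) \left(-14\right) + 167 = - 194 \left(-2 + \frac{2}{5}\right) \left(-14\right) + 167 = - 194 \left(\left(- \frac{8}{5}\right) \left(-14\right)\right) + 167 = \left(-194\right) \frac{112}{5} + 167 = - \frac{21728}{5} + 167 = - \frac{20893}{5}$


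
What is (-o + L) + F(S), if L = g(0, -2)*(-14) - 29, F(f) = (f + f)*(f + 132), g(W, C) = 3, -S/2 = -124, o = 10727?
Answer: 177682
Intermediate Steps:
S = 248 (S = -2*(-124) = 248)
F(f) = 2*f*(132 + f) (F(f) = (2*f)*(132 + f) = 2*f*(132 + f))
L = -71 (L = 3*(-14) - 29 = -42 - 29 = -71)
(-o + L) + F(S) = (-1*10727 - 71) + 2*248*(132 + 248) = (-10727 - 71) + 2*248*380 = -10798 + 188480 = 177682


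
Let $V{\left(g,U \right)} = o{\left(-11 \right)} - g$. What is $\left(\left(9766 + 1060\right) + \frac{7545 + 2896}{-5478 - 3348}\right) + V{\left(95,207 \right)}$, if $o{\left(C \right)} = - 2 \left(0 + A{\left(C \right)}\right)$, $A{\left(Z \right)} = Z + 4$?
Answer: $\frac{94824929}{8826} \approx 10744.0$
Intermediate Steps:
$A{\left(Z \right)} = 4 + Z$
$o{\left(C \right)} = -8 - 2 C$ ($o{\left(C \right)} = - 2 \left(0 + \left(4 + C\right)\right) = - 2 \left(4 + C\right) = -8 - 2 C$)
$V{\left(g,U \right)} = 14 - g$ ($V{\left(g,U \right)} = \left(-8 - -22\right) - g = \left(-8 + 22\right) - g = 14 - g$)
$\left(\left(9766 + 1060\right) + \frac{7545 + 2896}{-5478 - 3348}\right) + V{\left(95,207 \right)} = \left(\left(9766 + 1060\right) + \frac{7545 + 2896}{-5478 - 3348}\right) + \left(14 - 95\right) = \left(10826 + \frac{10441}{-8826}\right) + \left(14 - 95\right) = \left(10826 + 10441 \left(- \frac{1}{8826}\right)\right) - 81 = \left(10826 - \frac{10441}{8826}\right) - 81 = \frac{95539835}{8826} - 81 = \frac{94824929}{8826}$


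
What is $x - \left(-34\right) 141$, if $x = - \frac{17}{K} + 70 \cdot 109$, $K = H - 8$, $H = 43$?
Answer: $\frac{434823}{35} \approx 12424.0$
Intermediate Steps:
$K = 35$ ($K = 43 - 8 = 35$)
$x = \frac{267033}{35}$ ($x = - \frac{17}{35} + 70 \cdot 109 = \left(-17\right) \frac{1}{35} + 7630 = - \frac{17}{35} + 7630 = \frac{267033}{35} \approx 7629.5$)
$x - \left(-34\right) 141 = \frac{267033}{35} - \left(-34\right) 141 = \frac{267033}{35} - -4794 = \frac{267033}{35} + 4794 = \frac{434823}{35}$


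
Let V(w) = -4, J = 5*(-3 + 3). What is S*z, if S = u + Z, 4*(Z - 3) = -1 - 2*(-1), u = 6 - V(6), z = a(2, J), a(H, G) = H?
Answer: 53/2 ≈ 26.500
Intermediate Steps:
J = 0 (J = 5*0 = 0)
z = 2
u = 10 (u = 6 - 1*(-4) = 6 + 4 = 10)
Z = 13/4 (Z = 3 + (-1 - 2*(-1))/4 = 3 + (-1 + 2)/4 = 3 + (1/4)*1 = 3 + 1/4 = 13/4 ≈ 3.2500)
S = 53/4 (S = 10 + 13/4 = 53/4 ≈ 13.250)
S*z = (53/4)*2 = 53/2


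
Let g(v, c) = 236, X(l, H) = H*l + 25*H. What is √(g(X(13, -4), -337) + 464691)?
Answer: √464927 ≈ 681.86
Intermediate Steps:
X(l, H) = 25*H + H*l
√(g(X(13, -4), -337) + 464691) = √(236 + 464691) = √464927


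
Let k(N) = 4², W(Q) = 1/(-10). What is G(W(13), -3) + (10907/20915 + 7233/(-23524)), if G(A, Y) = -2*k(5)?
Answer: -15638844647/492004460 ≈ -31.786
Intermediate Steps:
W(Q) = -⅒
k(N) = 16
G(A, Y) = -32 (G(A, Y) = -2*16 = -32)
G(W(13), -3) + (10907/20915 + 7233/(-23524)) = -32 + (10907/20915 + 7233/(-23524)) = -32 + (10907*(1/20915) + 7233*(-1/23524)) = -32 + (10907/20915 - 7233/23524) = -32 + 105298073/492004460 = -15638844647/492004460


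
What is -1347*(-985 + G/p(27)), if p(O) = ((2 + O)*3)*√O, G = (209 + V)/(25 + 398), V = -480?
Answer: 1326795 + 121679*√3/110403 ≈ 1.3268e+6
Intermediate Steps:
G = -271/423 (G = (209 - 480)/(25 + 398) = -271/423 ≈ -0.64066)
p(O) = √O*(6 + 3*O) (p(O) = (6 + 3*O)*√O = √O*(6 + 3*O))
-1347*(-985 + G/p(27)) = -1347*(-985 - 271*√3/(27*(2 + 27))/423) = -1347*(-985 - 271*√3/783/423) = -1347*(-985 - 271*√3/331209) = 1326795 + 121679*√3/110403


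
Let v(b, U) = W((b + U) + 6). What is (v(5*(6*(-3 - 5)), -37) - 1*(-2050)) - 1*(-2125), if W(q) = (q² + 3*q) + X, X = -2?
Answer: 76801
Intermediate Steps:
W(q) = -2 + q² + 3*q (W(q) = (q² + 3*q) - 2 = -2 + q² + 3*q)
v(b, U) = 16 + (6 + U + b)² + 3*U + 3*b (v(b, U) = -2 + ((b + U) + 6)² + 3*((b + U) + 6) = -2 + ((U + b) + 6)² + 3*((U + b) + 6) = -2 + (6 + U + b)² + 3*(6 + U + b) = -2 + (6 + U + b)² + (18 + 3*U + 3*b) = 16 + (6 + U + b)² + 3*U + 3*b)
(v(5*(6*(-3 - 5)), -37) - 1*(-2050)) - 1*(-2125) = ((16 + (6 - 37 + 5*(6*(-3 - 5)))² + 3*(-37) + 3*(5*(6*(-3 - 5)))) - 1*(-2050)) - 1*(-2125) = ((16 + (6 - 37 + 5*(6*(-8)))² - 111 + 3*(5*(6*(-8)))) + 2050) + 2125 = ((16 + (6 - 37 + 5*(-48))² - 111 + 3*(5*(-48))) + 2050) + 2125 = ((16 + (6 - 37 - 240)² - 111 + 3*(-240)) + 2050) + 2125 = ((16 + (-271)² - 111 - 720) + 2050) + 2125 = ((16 + 73441 - 111 - 720) + 2050) + 2125 = (72626 + 2050) + 2125 = 74676 + 2125 = 76801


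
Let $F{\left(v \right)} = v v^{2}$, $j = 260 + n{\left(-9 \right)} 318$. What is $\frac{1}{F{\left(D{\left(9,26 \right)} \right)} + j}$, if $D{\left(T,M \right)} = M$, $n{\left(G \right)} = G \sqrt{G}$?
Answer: $\frac{4459}{97960573} + \frac{4293 i}{195921146} \approx 4.5518 \cdot 10^{-5} + 2.1912 \cdot 10^{-5} i$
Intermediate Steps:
$n{\left(G \right)} = G^{\frac{3}{2}}$
$j = 260 - 8586 i$ ($j = 260 + \left(-9\right)^{\frac{3}{2}} \cdot 318 = 260 + - 27 i 318 = 260 - 8586 i \approx 260.0 - 8586.0 i$)
$F{\left(v \right)} = v^{3}$
$\frac{1}{F{\left(D{\left(9,26 \right)} \right)} + j} = \frac{1}{26^{3} + \left(260 - 8586 i\right)} = \frac{1}{17576 + \left(260 - 8586 i\right)} = \frac{1}{17836 - 8586 i} = \frac{17836 + 8586 i}{391842292}$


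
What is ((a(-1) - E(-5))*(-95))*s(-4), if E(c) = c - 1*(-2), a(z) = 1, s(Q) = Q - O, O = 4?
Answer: 3040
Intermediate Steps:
s(Q) = -4 + Q (s(Q) = Q - 1*4 = Q - 4 = -4 + Q)
E(c) = 2 + c (E(c) = c + 2 = 2 + c)
((a(-1) - E(-5))*(-95))*s(-4) = ((1 - (2 - 5))*(-95))*(-4 - 4) = ((1 - 1*(-3))*(-95))*(-8) = ((1 + 3)*(-95))*(-8) = (4*(-95))*(-8) = -380*(-8) = 3040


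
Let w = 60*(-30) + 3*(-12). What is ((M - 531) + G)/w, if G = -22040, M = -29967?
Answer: 26269/918 ≈ 28.615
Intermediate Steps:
w = -1836 (w = -1800 - 36 = -1836)
((M - 531) + G)/w = ((-29967 - 531) - 22040)/(-1836) = (-30498 - 22040)*(-1/1836) = -52538*(-1/1836) = 26269/918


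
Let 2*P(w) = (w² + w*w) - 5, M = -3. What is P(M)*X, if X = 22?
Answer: 143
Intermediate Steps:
P(w) = -5/2 + w² (P(w) = ((w² + w*w) - 5)/2 = ((w² + w²) - 5)/2 = (2*w² - 5)/2 = (-5 + 2*w²)/2 = -5/2 + w²)
P(M)*X = (-5/2 + (-3)²)*22 = (-5/2 + 9)*22 = (13/2)*22 = 143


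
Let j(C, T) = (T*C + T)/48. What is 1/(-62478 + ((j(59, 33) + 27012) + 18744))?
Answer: -4/66723 ≈ -5.9949e-5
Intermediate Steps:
j(C, T) = T/48 + C*T/48 (j(C, T) = (C*T + T)*(1/48) = (T + C*T)*(1/48) = T/48 + C*T/48)
1/(-62478 + ((j(59, 33) + 27012) + 18744)) = 1/(-62478 + (((1/48)*33*(1 + 59) + 27012) + 18744)) = 1/(-62478 + (((1/48)*33*60 + 27012) + 18744)) = 1/(-62478 + ((165/4 + 27012) + 18744)) = 1/(-62478 + (108213/4 + 18744)) = 1/(-62478 + 183189/4) = 1/(-66723/4) = -4/66723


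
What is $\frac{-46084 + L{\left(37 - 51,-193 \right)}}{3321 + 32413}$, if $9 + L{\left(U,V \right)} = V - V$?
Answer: $- \frac{46093}{35734} \approx -1.2899$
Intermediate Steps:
$L{\left(U,V \right)} = -9$ ($L{\left(U,V \right)} = -9 + \left(V - V\right) = -9 + 0 = -9$)
$\frac{-46084 + L{\left(37 - 51,-193 \right)}}{3321 + 32413} = \frac{-46084 - 9}{3321 + 32413} = - \frac{46093}{35734}$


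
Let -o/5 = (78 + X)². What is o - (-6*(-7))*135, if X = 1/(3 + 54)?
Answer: -117300875/3249 ≈ -36104.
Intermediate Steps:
X = 1/57 ≈ 0.017544
o = -98879045/3249 (o = -5*(78 + 1/57)² = -5*(4447/57)² = -5*19775809/3249 = -98879045/3249 ≈ -30434.)
o - (-6*(-7))*135 = -98879045/3249 - (-6*(-7))*135 = -98879045/3249 - 42*135 = -98879045/3249 - 1*5670 = -98879045/3249 - 5670 = -117300875/3249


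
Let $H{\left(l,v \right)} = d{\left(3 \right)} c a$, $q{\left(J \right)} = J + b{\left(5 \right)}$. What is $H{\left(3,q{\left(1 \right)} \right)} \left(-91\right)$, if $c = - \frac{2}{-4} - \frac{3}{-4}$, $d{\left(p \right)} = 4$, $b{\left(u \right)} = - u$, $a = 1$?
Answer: $-455$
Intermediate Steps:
$c = \frac{5}{4}$ ($c = \left(-2\right) \left(- \frac{1}{4}\right) - - \frac{3}{4} = \frac{1}{2} + \frac{3}{4} = \frac{5}{4} \approx 1.25$)
$q{\left(J \right)} = -5 + J$ ($q{\left(J \right)} = J - 5 = -5 + J$)
$H{\left(l,v \right)} = 5$ ($H{\left(l,v \right)} = 4 \cdot \frac{5}{4} \cdot 1 = 5 \cdot 1 = 5$)
$H{\left(3,q{\left(1 \right)} \right)} \left(-91\right) = 5 \left(-91\right) = -455$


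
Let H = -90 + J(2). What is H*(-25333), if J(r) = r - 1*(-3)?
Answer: 2153305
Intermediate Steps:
J(r) = 3 + r (J(r) = r + 3 = 3 + r)
H = -85 (H = -90 + (3 + 2) = -90 + 5 = -85)
H*(-25333) = -85*(-25333) = 2153305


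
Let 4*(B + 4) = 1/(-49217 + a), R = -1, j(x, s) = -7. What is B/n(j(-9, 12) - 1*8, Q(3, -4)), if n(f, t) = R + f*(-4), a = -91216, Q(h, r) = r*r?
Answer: -2246929/33142188 ≈ -0.067797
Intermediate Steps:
Q(h, r) = r²
n(f, t) = -1 - 4*f (n(f, t) = -1 + f*(-4) = -1 - 4*f)
B = -2246929/561732 (B = -4 + 1/(4*(-49217 - 91216)) = -4 + (¼)/(-140433) = -4 + (¼)*(-1/140433) = -4 - 1/561732 = -2246929/561732 ≈ -4.0000)
B/n(j(-9, 12) - 1*8, Q(3, -4)) = -2246929/(561732*(-1 - 4*(-7 - 1*8))) = -2246929/(561732*(-1 - 4*(-7 - 8))) = -2246929/(561732*(-1 - 4*(-15))) = -2246929/(561732*(-1 + 60)) = -2246929/561732/59 = -2246929/561732*1/59 = -2246929/33142188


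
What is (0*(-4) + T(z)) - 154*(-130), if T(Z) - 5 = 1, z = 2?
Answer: 20026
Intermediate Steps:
T(Z) = 6 (T(Z) = 5 + 1 = 6)
(0*(-4) + T(z)) - 154*(-130) = (0*(-4) + 6) - 154*(-130) = (0 + 6) + 20020 = 6 + 20020 = 20026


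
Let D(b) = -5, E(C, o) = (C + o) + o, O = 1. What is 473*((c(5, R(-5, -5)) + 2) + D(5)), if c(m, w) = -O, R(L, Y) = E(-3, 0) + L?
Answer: -1892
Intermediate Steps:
E(C, o) = C + 2*o
R(L, Y) = -3 + L (R(L, Y) = (-3 + 2*0) + L = (-3 + 0) + L = -3 + L)
c(m, w) = -1 (c(m, w) = -1*1 = -1)
473*((c(5, R(-5, -5)) + 2) + D(5)) = 473*((-1 + 2) - 5) = 473*(1 - 5) = 473*(-4) = -1892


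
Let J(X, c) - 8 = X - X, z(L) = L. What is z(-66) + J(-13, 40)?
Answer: -58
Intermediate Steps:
J(X, c) = 8 (J(X, c) = 8 + (X - X) = 8 + 0 = 8)
z(-66) + J(-13, 40) = -66 + 8 = -58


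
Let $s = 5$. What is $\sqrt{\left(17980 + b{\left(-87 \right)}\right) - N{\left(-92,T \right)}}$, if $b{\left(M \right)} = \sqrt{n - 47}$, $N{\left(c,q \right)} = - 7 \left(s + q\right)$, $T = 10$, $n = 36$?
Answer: $\sqrt{18085 + i \sqrt{11}} \approx 134.48 + 0.012 i$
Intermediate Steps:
$N{\left(c,q \right)} = -35 - 7 q$ ($N{\left(c,q \right)} = - 7 \left(5 + q\right) = -35 - 7 q$)
$b{\left(M \right)} = i \sqrt{11}$ ($b{\left(M \right)} = \sqrt{36 - 47} = \sqrt{-11} = i \sqrt{11}$)
$\sqrt{\left(17980 + b{\left(-87 \right)}\right) - N{\left(-92,T \right)}} = \sqrt{\left(17980 + i \sqrt{11}\right) - \left(-35 - 70\right)} = \sqrt{\left(17980 + i \sqrt{11}\right) - -105} = \sqrt{\left(17980 + i \sqrt{11}\right) + 105} = \sqrt{18085 + i \sqrt{11}}$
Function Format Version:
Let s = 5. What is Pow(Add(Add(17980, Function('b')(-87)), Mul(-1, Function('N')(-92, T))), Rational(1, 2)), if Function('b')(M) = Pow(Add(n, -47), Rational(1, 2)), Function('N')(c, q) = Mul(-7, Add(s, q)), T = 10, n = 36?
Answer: Pow(Add(18085, Mul(I, Pow(11, Rational(1, 2)))), Rational(1, 2)) ≈ Add(134.48, Mul(0.012, I))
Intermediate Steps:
Function('N')(c, q) = Add(-35, Mul(-7, q)) (Function('N')(c, q) = Mul(-7, Add(5, q)) = Add(-35, Mul(-7, q)))
Function('b')(M) = Mul(I, Pow(11, Rational(1, 2))) (Function('b')(M) = Pow(Add(36, -47), Rational(1, 2)) = Pow(-11, Rational(1, 2)) = Mul(I, Pow(11, Rational(1, 2))))
Pow(Add(Add(17980, Function('b')(-87)), Mul(-1, Function('N')(-92, T))), Rational(1, 2)) = Pow(Add(Add(17980, Mul(I, Pow(11, Rational(1, 2)))), Mul(-1, Add(-35, Mul(-7, 10)))), Rational(1, 2)) = Pow(Add(Add(17980, Mul(I, Pow(11, Rational(1, 2)))), Mul(-1, Add(-35, -70))), Rational(1, 2)) = Pow(Add(Add(17980, Mul(I, Pow(11, Rational(1, 2)))), Mul(-1, -105)), Rational(1, 2)) = Pow(Add(Add(17980, Mul(I, Pow(11, Rational(1, 2)))), 105), Rational(1, 2)) = Pow(Add(18085, Mul(I, Pow(11, Rational(1, 2)))), Rational(1, 2))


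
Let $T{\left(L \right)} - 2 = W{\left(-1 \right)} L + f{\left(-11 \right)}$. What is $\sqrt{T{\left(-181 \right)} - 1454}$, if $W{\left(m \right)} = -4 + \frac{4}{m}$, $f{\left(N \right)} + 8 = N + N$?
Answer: $i \sqrt{34} \approx 5.8309 i$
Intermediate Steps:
$f{\left(N \right)} = -8 + 2 N$ ($f{\left(N \right)} = -8 + \left(N + N\right) = -8 + 2 N$)
$T{\left(L \right)} = -28 - 8 L$ ($T{\left(L \right)} = 2 + \left(\left(-4 + \frac{4}{-1}\right) L + \left(-8 + 2 \left(-11\right)\right)\right) = 2 + \left(\left(-4 + 4 \left(-1\right)\right) L - 30\right) = 2 + \left(\left(-4 - 4\right) L - 30\right) = 2 - \left(30 + 8 L\right) = -28 - 8 L$)
$\sqrt{T{\left(-181 \right)} - 1454} = \sqrt{\left(-28 - -1448\right) - 1454} = \sqrt{\left(-28 + 1448\right) - 1454} = \sqrt{1420 - 1454} = \sqrt{-34} = i \sqrt{34}$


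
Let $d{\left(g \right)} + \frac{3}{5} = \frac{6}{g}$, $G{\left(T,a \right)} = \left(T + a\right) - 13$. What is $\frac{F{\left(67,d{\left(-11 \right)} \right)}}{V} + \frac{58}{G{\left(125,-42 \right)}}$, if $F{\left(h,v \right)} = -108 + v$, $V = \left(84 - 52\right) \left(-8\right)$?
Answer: $\frac{24737}{19712} \approx 1.2549$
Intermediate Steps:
$G{\left(T,a \right)} = -13 + T + a$
$V = -256$ ($V = 32 \left(-8\right) = -256$)
$d{\left(g \right)} = - \frac{3}{5} + \frac{6}{g}$
$\frac{F{\left(67,d{\left(-11 \right)} \right)}}{V} + \frac{58}{G{\left(125,-42 \right)}} = \frac{-108 - \left(\frac{3}{5} - \frac{6}{-11}\right)}{-256} + \frac{58}{-13 + 125 - 42} = \left(-108 + \left(- \frac{3}{5} + 6 \left(- \frac{1}{11}\right)\right)\right) \left(- \frac{1}{256}\right) + \frac{58}{70} = \left(-108 - \frac{63}{55}\right) \left(- \frac{1}{256}\right) + 58 \cdot \frac{1}{70} = \left(-108 - \frac{63}{55}\right) \left(- \frac{1}{256}\right) + \frac{29}{35} = \left(- \frac{6003}{55}\right) \left(- \frac{1}{256}\right) + \frac{29}{35} = \frac{6003}{14080} + \frac{29}{35} = \frac{24737}{19712}$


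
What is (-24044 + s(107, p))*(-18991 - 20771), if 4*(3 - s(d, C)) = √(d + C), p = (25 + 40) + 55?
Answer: 955918242 + 19881*√227/2 ≈ 9.5607e+8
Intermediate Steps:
p = 120 (p = 65 + 55 = 120)
s(d, C) = 3 - √(C + d)/4 (s(d, C) = 3 - √(d + C)/4 = 3 - √(C + d)/4)
(-24044 + s(107, p))*(-18991 - 20771) = (-24044 + (3 - √(120 + 107)/4))*(-18991 - 20771) = (-24044 + (3 - √227/4))*(-39762) = (-24041 - √227/4)*(-39762) = 955918242 + 19881*√227/2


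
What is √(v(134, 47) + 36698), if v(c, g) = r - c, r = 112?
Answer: 2*√9169 ≈ 191.51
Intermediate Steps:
v(c, g) = 112 - c
√(v(134, 47) + 36698) = √((112 - 1*134) + 36698) = √((112 - 134) + 36698) = √(-22 + 36698) = √36676 = 2*√9169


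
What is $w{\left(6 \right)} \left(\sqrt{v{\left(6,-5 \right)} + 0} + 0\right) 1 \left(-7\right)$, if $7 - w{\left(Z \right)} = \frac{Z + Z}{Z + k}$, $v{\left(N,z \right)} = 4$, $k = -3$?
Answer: $-42$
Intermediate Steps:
$w{\left(Z \right)} = 7 - \frac{2 Z}{-3 + Z}$ ($w{\left(Z \right)} = 7 - \frac{Z + Z}{Z - 3} = 7 - \frac{2 Z}{-3 + Z}$)
$w{\left(6 \right)} \left(\sqrt{v{\left(6,-5 \right)} + 0} + 0\right) 1 \left(-7\right) = \frac{-21 + 5 \cdot 6}{-3 + 6} \left(\sqrt{4 + 0} + 0\right) 1 \left(-7\right) = \frac{-21 + 30}{3} \left(\sqrt{4} + 0\right) 1 \left(-7\right) = \frac{1}{3} \cdot 9 \left(2 + 0\right) 1 \left(-7\right) = 3 \cdot 2 \cdot 1 \left(-7\right) = 3 \cdot 2 \left(-7\right) = 6 \left(-7\right) = -42$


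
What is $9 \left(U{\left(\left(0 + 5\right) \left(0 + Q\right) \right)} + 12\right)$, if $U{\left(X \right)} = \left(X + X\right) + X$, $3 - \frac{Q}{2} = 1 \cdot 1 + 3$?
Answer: $-162$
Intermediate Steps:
$Q = -2$ ($Q = 6 - 2 \left(1 \cdot 1 + 3\right) = 6 - 2 \left(1 + 3\right) = 6 - 8 = -2$)
$U{\left(X \right)} = 3 X$ ($U{\left(X \right)} = 2 X + X = 3 X$)
$9 \left(U{\left(\left(0 + 5\right) \left(0 + Q\right) \right)} + 12\right) = 9 \left(3 \left(0 + 5\right) \left(0 - 2\right) + 12\right) = 9 \left(3 \cdot 5 \left(-2\right) + 12\right) = 9 \left(3 \left(-10\right) + 12\right) = 9 \left(-30 + 12\right) = 9 \left(-18\right) = -162$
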